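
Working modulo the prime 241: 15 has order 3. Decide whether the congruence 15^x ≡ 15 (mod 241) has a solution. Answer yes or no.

15 ∈ ⟨15⟩ iff 15^3 ≡ 1 (mod 241), since |⟨15⟩| = 3.
15^3 mod 241 = 1.
Since 1 = 1, 15 lies in the subgroup.

yes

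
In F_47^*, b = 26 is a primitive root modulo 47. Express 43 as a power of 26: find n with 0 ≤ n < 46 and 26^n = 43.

29

Baby-step giant-step with m = ceil(sqrt(46)) = 7.
Baby table (26^j mod 47 for j=0..6):
  0:1  1:26  2:18  3:45  4:42  5:11  6:4
Giant step factor: 26^(-7) ≡ 33 (mod 47).
Scan 43·33^i mod 47 for i = 0, 1, …:
  i=0: 43   i=1: 9   i=2: 15   i=3: 25
  i=4: 26
Match at i=4, j=1: n = 4·7 + 1 = 29.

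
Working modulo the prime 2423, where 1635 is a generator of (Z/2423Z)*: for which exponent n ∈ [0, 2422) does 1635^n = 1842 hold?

Baby-step giant-step with m = ceil(sqrt(2422)) = 50.
Baby table (1635^j mod 2423 for j=0..49):
  0:1  1:1635  2:656  3:1594  4:1465  5:1351  6:1532  7:1861
  8:1870  9:2047  10:682  11:490  12:1560  13:1604  14:854  15:642
  16:511  17:1973  18:842  19:406  20:2331  21:2229  22:223  23:1155
  24:908  25:1704  26:2013  27:821  28:2416  29:670  30:254  31:957
  32:1860  33:235  34:1391  35:1511  36:1448  37:209  38:72  39:1416
  40:1195  41:887  42:1291  43:352  44:1269  45:727  46:1375  47:2004
  48:644  49:1358
Giant step factor: 1635^(-50) ≡ 773 (mod 2423).
Scan 1842·773^i mod 2423 for i = 0, 1, …:
  i=0: 1842   i=1: 1565   i=2: 668   i=3: 265
  i=4: 1313   i=5: 2135   i=6: 292   i=7: 377
  i=8: 661   i=9: 2123     …   i=16: 570
  i=17: 2047
Match at i=17, j=9: n = 17·50 + 9 = 859.

859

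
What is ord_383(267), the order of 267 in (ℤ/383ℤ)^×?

382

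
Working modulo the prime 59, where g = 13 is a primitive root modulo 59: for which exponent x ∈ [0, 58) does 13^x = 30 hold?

9

Baby-step giant-step with m = ceil(sqrt(58)) = 8.
Baby table (13^j mod 59 for j=0..7):
  0:1  1:13  2:51  3:14  4:5  5:6  6:19  7:11
Giant step factor: 13^(-8) ≡ 26 (mod 59).
Scan 30·26^i mod 59 for i = 0, 1, …:
  i=0: 30   i=1: 13
Match at i=1, j=1: x = 1·8 + 1 = 9.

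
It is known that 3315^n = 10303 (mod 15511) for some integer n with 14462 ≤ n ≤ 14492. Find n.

14470

Compute 3315^14462 mod 15511 = 12854, then multiply by 3315 repeatedly:
  3315^14462=12854  3315^14463=2293  3315^14464=905  3315^14465=6452  3315^14466=14222
  3315^14467=8001  3315^14468=15016  3315^14469=3241  3315^14470=10303
Found 10303 at exponent 14470.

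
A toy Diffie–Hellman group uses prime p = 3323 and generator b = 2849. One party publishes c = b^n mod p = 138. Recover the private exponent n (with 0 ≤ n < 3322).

Baby-step giant-step with m = ceil(sqrt(3322)) = 58.
Baby table (2849^j mod 3323 for j=0..57):
  0:1  1:2849  2:2035  3:2403  4:767  5:1972  6:2358  7:2159
  8:118  9:559  10:874  11:1099  12:785  13:86  14:2435  15:2214
  16:632  17:2825  18:119  19:85  20:2909  21:179  22:1552  23:2058
  24:1470  25:1050  26:750  27:61  28:993  29:1184  30:371  31:265
  32:664  33:949  34:2102  35:552  36:869  37:146  38:579  39:1363
  40:1923  41:2323  42:2134  43:1999  44:2852  45:613  46:1862  47:1330
  48:950  49:1628  50:2587  51:3272  52:913  53:2551  54:398  55:759
  56:2441  57:2693
Giant step factor: 2849^(-58) ≡ 3227 (mod 3323).
Scan 138·3227^i mod 3323 for i = 0, 1, …:
  i=0: 138   i=1: 44   i=2: 2422   i=3: 98
  i=4: 561   i=5: 2635   i=6: 2911   i=7: 2999
  i=8: 1197   i=9: 1393     …   i=24: 2525
  i=25: 179
Match at i=25, j=21: n = 25·58 + 21 = 1471.

1471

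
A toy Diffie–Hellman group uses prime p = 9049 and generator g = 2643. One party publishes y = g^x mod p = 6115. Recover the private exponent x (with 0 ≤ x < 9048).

5718

Baby-step giant-step with m = ceil(sqrt(9048)) = 96.
Baby table (2643^j mod 9049 for j=0..95):
  0:1  1:2643  2:8670  3:2742  4:7906  5:1417  6:7894  7:5897
  8:3393  9:140  10:8060  11:1234  12:3822  13:2862  14:8351  15:1182
  16:2121  17:4472  18:1502  19:6324  20:829  21:1189  22:2524  23:1819
  24:2598  25:7372  26:1699  27:2153  28:7607  29:7472  30:3578  31:449
  32:1288  33:1760  34:494  35:2586  36:2803  37:6247  38:5445  39:3225
  40:8566  41:8389  42:2077  43:5817  44:80  45:3313  46:5876  47:2184
  48:8099  49:4772  50:7139  51:1212  52:9019  53:2151  54:2321  55:8230
  56:7143  57:2735  58:7503  59:4070  60:6798  61:4849  62:2523  63:8225
  64:2977  65:4630  66:2842  67:736  68:8762  69:1575  70:185  71:309
  72:2277  73:526  74:5721  75:8773  76:3501  77:5065  78:3324  79:7802
  80:7064  81:2065  82:1248  83:4628  84:6605  85:1494  86:3278  87:3861
  88:6400  89:2619  90:8581  91:2789  92:5441  93:1702  94:1033  95:6470
Giant step factor: 2643^(-96) ≡ 2447 (mod 9049).
Scan 6115·2447^i mod 9049 for i = 0, 1, …:
  i=0: 6115   i=1: 5408   i=2: 3738   i=3: 7396
  i=4: 12   i=5: 2217   i=6: 4648   i=7: 8112
  i=8: 5607   i=9: 2045     …   i=58: 3784
  i=59: 2321
Match at i=59, j=54: x = 59·96 + 54 = 5718.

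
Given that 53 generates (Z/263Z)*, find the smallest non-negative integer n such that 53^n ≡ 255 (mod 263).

55

Baby-step giant-step with m = ceil(sqrt(262)) = 17.
Baby table (53^j mod 263 for j=0..16):
  0:1  1:53  2:179  3:19  4:218  5:245  6:98  7:197
  8:184  9:21  10:61  11:77  12:136  13:107  14:148  15:217
  16:192
Giant step factor: 53^(-17) ≡ 250 (mod 263).
Scan 255·250^i mod 263 for i = 0, 1, …:
  i=0: 255   i=1: 104   i=2: 226   i=3: 218
Match at i=3, j=4: n = 3·17 + 4 = 55.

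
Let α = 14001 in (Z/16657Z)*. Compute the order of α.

5552

The order of 14001 must divide p − 1 = 16656 = 2^4 · 3 · 347.
Divisors: 1, 2, 3, 4, 6, 8, 12, 16, 24, 48, 347, 694, 1041, 1388, 2082, 2776, 4164, 5552, 8328, 16656.
Check each in increasing order: 14001^1 ≡ 14001;  14001^2 ≡ 8425;  14001^3 ≡ 10208;  14001^4 ≡ 5148;  14001^6 ≡ 13729;  14001^8 ≡ 617;  14001^12 ≡ 11486;  14001^16 ≡ 14235;  14001^24 ≡ 4756;  14001^48 ≡ 15987;  14001^347 ≡ 3603;  14001^694 ≡ 5806;  14001^1041 ≡ 14483;  14001^1388 ≡ 12525;  14001^2082 ≡ 12345;  14001^2776 ≡ 16656;  14001^4164 ≡ 4132;  14001^5552 ≡ 1.
Smallest exponent giving 1 is 5552.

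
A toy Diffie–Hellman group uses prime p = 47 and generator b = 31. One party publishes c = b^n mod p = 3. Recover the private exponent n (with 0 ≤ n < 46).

Successive powers of 31 modulo 47:
  31^0=1  31^1=31  31^2=21  31^3=40  31^4=18  31^5=41
  31^6=2  31^7=15  31^8=42  31^9=33  31^10=36  31^11=35
  31^12=4  31^13=30  31^14=37  31^15=19  31^16=25  31^17=23
  31^18=8  31^19=13  31^20=27  31^21=38  31^22=3
So 31^22 ≡ 3 (mod 47), giving n = 22.

22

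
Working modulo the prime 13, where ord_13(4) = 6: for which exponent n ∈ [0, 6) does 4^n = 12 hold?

Successive powers of 4 modulo 13:
  4^0=1  4^1=4  4^2=3  4^3=12
So 4^3 ≡ 12 (mod 13), giving n = 3.

3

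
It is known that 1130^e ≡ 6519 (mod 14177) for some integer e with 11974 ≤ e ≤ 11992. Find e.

Compute 1130^11974 mod 14177 = 11690, then multiply by 1130 repeatedly:
  1130^11974=11690  1130^11975=10913  1130^11976=11877  1130^11977=9568  1130^11978=8966
  1130^11979=9202  1130^11980=6519
Found 6519 at exponent 11980.

11980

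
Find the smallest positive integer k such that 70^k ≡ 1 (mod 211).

105

The order of 70 must divide p − 1 = 210 = 2 · 3 · 5 · 7.
Divisors: 1, 2, 3, 5, 6, 7, 10, 14, 15, 21, 30, 35, 42, 70, 105, 210.
Check each in increasing order: 70^1 ≡ 70;  70^2 ≡ 47;  70^3 ≡ 125;  70^5 ≡ 178;  70^6 ≡ 11;  70^7 ≡ 137;  70^10 ≡ 34;  70^14 ≡ 201;  70^15 ≡ 144;  70^21 ≡ 107;  70^30 ≡ 58;  70^35 ≡ 196;  70^42 ≡ 55;  70^70 ≡ 14;  70^105 ≡ 1.
Smallest exponent giving 1 is 105.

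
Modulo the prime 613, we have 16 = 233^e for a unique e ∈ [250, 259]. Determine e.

256

Compute 233^250 mod 613 = 225, then multiply by 233 repeatedly:
  233^250=225  233^251=320  233^252=387  233^253=60  233^254=494
  233^255=471  233^256=16
Found 16 at exponent 256.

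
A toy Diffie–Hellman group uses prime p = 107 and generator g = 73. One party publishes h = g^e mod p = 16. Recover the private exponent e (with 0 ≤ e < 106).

92

Baby-step giant-step with m = ceil(sqrt(106)) = 11.
Baby table (73^j mod 107 for j=0..10):
  0:1  1:73  2:86  3:72  4:13  5:93  6:48  7:80
  8:62  9:32  10:89
Giant step factor: 73^(-11) ≡ 82 (mod 107).
Scan 16·82^i mod 107 for i = 0, 1, …:
  i=0: 16   i=1: 28   i=2: 49   i=3: 59
  i=4: 23   i=5: 67   i=6: 37   i=7: 38
  i=8: 13
Match at i=8, j=4: e = 8·11 + 4 = 92.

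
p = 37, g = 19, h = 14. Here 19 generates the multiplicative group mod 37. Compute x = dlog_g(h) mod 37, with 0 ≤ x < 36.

3

Successive powers of 19 modulo 37:
  19^0=1  19^1=19  19^2=28  19^3=14
So 19^3 ≡ 14 (mod 37), giving x = 3.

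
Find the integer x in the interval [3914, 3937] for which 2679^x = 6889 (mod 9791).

Compute 2679^3914 mod 9791 = 2602, then multiply by 2679 repeatedly:
  2679^3914=2602  2679^3915=9357  2679^3916=2443  2679^3917=4409  2679^3918=3765
  2679^3919=1705  2679^3920=5089  2679^3921=4359  2679^3922=6889
Found 6889 at exponent 3922.

3922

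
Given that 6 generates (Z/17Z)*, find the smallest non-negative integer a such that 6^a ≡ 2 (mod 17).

2

Successive powers of 6 modulo 17:
  6^0=1  6^1=6  6^2=2
So 6^2 ≡ 2 (mod 17), giving a = 2.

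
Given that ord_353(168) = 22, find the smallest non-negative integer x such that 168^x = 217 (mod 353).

Successive powers of 168 modulo 353:
  168^0=1  168^1=168  168^2=337  168^3=136  168^4=256  168^5=295
  168^6=140  168^7=222  168^8=231  168^9=331  168^10=187  168^11=352
  168^12=185  168^13=16  168^14=217
So 168^14 ≡ 217 (mod 353), giving x = 14.

14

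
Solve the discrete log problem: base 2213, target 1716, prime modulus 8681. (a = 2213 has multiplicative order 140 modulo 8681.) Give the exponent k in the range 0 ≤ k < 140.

104

Baby-step giant-step with m = ceil(sqrt(140)) = 12.
Baby table (2213^j mod 8681 for j=0..11):
  0:1  1:2213  2:1285  3:5018  4:1835  5:6828  6:5424  7:6170
  8:7678  9:2697  10:4614  11:1926
Giant step factor: 2213^(-12) ≡ 5548 (mod 8681).
Scan 1716·5548^i mod 8681 for i = 0, 1, …:
  i=0: 1716   i=1: 5992   i=2: 4067   i=3: 1797
  i=4: 3968   i=5: 8129   i=6: 1897   i=7: 3184
  i=8: 7678
Match at i=8, j=8: k = 8·12 + 8 = 104.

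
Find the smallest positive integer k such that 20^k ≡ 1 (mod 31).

15

The order of 20 must divide p − 1 = 30 = 2 · 3 · 5.
Divisors: 1, 2, 3, 5, 6, 10, 15, 30.
Check each in increasing order: 20^1 ≡ 20;  20^2 ≡ 28;  20^3 ≡ 2;  20^5 ≡ 25;  20^6 ≡ 4;  20^10 ≡ 5;  20^15 ≡ 1.
Smallest exponent giving 1 is 15.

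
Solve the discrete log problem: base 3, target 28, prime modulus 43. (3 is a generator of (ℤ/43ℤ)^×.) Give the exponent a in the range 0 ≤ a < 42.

5

Baby-step giant-step with m = ceil(sqrt(42)) = 7.
Baby table (3^j mod 43 for j=0..6):
  0:1  1:3  2:9  3:27  4:38  5:28  6:41
Giant step factor: 3^(-7) ≡ 7 (mod 43).
Scan 28·7^i mod 43 for i = 0, 1, …:
  i=0: 28
Match at i=0, j=5: a = 0·7 + 5 = 5.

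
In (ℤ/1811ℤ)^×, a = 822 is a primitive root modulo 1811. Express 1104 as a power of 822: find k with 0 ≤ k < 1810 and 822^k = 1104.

Baby-step giant-step with m = ceil(sqrt(1810)) = 43.
Baby table (822^j mod 1811 for j=0..42):
  0:1  1:822  2:181  3:280  4:163  5:1783  6:527  7:365
  8:1215  9:869  10:784  11:1543  12:646  13:389  14:1022  15:1591
  16:260  17:22  18:1785  19:360  20:727  21:1775  22:1195  23:728
  24:786  25:1376  26:1008  27:949  28:1348  29:1535  30:1314  31:752
  32:593  33:287  34:484  35:1239  36:676  37:1506  38:1019  39:936
  40:1528  41:993  42:1296
Giant step factor: 822^(-43) ≡ 983 (mod 1811).
Scan 1104·983^i mod 1811 for i = 0, 1, …:
  i=0: 1104   i=1: 443   i=2: 829   i=3: 1768
  i=4: 1195
Match at i=4, j=22: k = 4·43 + 22 = 194.

194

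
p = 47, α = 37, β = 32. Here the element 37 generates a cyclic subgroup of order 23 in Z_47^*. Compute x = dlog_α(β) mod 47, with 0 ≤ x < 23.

12

Successive powers of 37 modulo 47:
  37^0=1  37^1=37  37^2=6  37^3=34  37^4=36  37^5=16
  37^6=28  37^7=2  37^8=27  37^9=12  37^10=21  37^11=25
  37^12=32
So 37^12 ≡ 32 (mod 47), giving x = 12.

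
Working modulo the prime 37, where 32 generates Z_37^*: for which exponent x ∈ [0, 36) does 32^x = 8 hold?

Successive powers of 32 modulo 37:
  32^0=1  32^1=32  32^2=25  32^3=23  32^4=33  32^5=20
  32^6=11  32^7=19  32^8=16  32^9=31  32^10=30  32^11=35
  32^12=10  32^13=24  32^14=28  32^15=8
So 32^15 ≡ 8 (mod 37), giving x = 15.

15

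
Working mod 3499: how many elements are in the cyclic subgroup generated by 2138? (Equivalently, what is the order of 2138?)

The order of 2138 must divide p − 1 = 3498 = 2 · 3 · 11 · 53.
Divisors: 1, 2, 3, 6, 11, 22, 33, 53, 66, 106, 159, 318, 583, 1166, 1749, 3498.
Check each in increasing order: 2138^1 ≡ 2138;  2138^2 ≡ 1350;  2138^3 ≡ 3124;  2138^6 ≡ 665;  2138^11 ≡ 35;  2138^22 ≡ 1225;  2138^33 ≡ 887;  2138^53 ≡ 2036;  2138^66 ≡ 2993;  2138^106 ≡ 2480;  2138^159 ≡ 223;  2138^318 ≡ 743;  2138^583 ≡ 156;  2138^1166 ≡ 3342;  2138^1749 ≡ 1.
Smallest exponent giving 1 is 1749.

1749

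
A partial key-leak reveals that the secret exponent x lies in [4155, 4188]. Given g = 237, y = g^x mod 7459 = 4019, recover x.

4171

Compute 237^4155 mod 7459 = 1009, then multiply by 237 repeatedly:
  237^4155=1009  237^4156=445  237^4157=1039  237^4158=96  237^4159=375
  237^4160=6826  237^4161=6618  237^4162=2076  237^4163=7177  237^4164=297
  237^4165=3258  237^4166=3869  237^4167=6955  237^4168=7355  237^4169=5188
  237^4170=6280  237^4171=4019
Found 4019 at exponent 4171.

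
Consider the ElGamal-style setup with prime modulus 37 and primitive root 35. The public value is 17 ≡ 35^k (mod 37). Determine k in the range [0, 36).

Successive powers of 35 modulo 37:
  35^0=1  35^1=35  35^2=4  35^3=29  35^4=16  35^5=5
  35^6=27  35^7=20  35^8=34  35^9=6  35^10=25  35^11=24
  35^12=26  35^13=22  35^14=30  35^15=14  35^16=9  35^17=19
  35^18=36  35^19=2  35^20=33  35^21=8  35^22=21  35^23=32
  35^24=10  35^25=17
So 35^25 ≡ 17 (mod 37), giving k = 25.

25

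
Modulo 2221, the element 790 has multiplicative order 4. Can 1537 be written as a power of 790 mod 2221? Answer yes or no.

1537 ∈ ⟨790⟩ iff 1537^4 ≡ 1 (mod 2221), since |⟨790⟩| = 4.
1537^4 mod 2221 = 955.
Since 955 ≠ 1, 1537 does not lie in the subgroup.

no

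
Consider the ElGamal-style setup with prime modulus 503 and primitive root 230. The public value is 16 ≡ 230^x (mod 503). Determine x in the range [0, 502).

Baby-step giant-step with m = ceil(sqrt(502)) = 23.
Baby table (230^j mod 503 for j=0..22):
  0:1  1:230  2:85  3:436  4:183  5:341  6:465  7:314
  8:291  9:31  10:88  11:120  12:438  13:140  14:8  15:331
  16:177  17:470  18:458  19:213  20:199  21:500  22:316
Giant step factor: 230^(-23) ≡ 359 (mod 503).
Scan 16·359^i mod 503 for i = 0, 1, …:
  i=0: 16   i=1: 211   i=2: 299   i=3: 202
  i=4: 86   i=5: 191   i=6: 161   i=7: 457
  i=8: 85
Match at i=8, j=2: x = 8·23 + 2 = 186.

186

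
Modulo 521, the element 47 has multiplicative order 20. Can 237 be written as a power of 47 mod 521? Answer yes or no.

237 ∈ ⟨47⟩ iff 237^20 ≡ 1 (mod 521), since |⟨47⟩| = 20.
237^20 mod 521 = 320.
Since 320 ≠ 1, 237 does not lie in the subgroup.

no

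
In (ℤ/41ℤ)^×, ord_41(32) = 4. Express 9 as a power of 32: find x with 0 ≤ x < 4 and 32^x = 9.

Successive powers of 32 modulo 41:
  32^0=1  32^1=32  32^2=40  32^3=9
So 32^3 ≡ 9 (mod 41), giving x = 3.

3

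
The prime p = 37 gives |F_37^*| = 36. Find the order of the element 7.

9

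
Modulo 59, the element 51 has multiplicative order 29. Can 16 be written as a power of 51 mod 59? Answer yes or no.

yes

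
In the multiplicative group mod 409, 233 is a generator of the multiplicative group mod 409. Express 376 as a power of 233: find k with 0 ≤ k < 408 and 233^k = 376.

Baby-step giant-step with m = ceil(sqrt(408)) = 21.
Baby table (233^j mod 409 for j=0..20):
  0:1  1:233  2:301  3:194  4:212  5:316  6:8  7:228
  8:363  9:325  10:60  11:74  12:64  13:188  14:41  15:146
  16:71  17:183  18:103  19:277  20:328
Giant step factor: 233^(-21) ≡ 305 (mod 409).
Scan 376·305^i mod 409 for i = 0, 1, …:
  i=0: 376   i=1: 160   i=2: 129   i=3: 81
  i=4: 165   i=5: 18   i=6: 173   i=7: 4
  i=8: 402   i=9: 319   i=10: 362   i=11: 389
  i=12: 35   i=13: 41
Match at i=13, j=14: k = 13·21 + 14 = 287.

287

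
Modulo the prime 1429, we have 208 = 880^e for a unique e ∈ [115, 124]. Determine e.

Compute 880^115 mod 1429 = 312, then multiply by 880 repeatedly:
  880^115=312  880^116=192  880^117=338  880^118=208
Found 208 at exponent 118.

118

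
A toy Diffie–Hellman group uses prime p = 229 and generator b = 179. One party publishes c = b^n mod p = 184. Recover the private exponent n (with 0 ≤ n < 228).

88

Baby-step giant-step with m = ceil(sqrt(228)) = 16.
Baby table (179^j mod 229 for j=0..15):
  0:1  1:179  2:210  3:34  4:132  5:41  6:11  7:137
  8:20  9:145  10:78  11:222  12:121  13:133  14:220  15:221
Giant step factor: 179^(-16) ≡ 75 (mod 229).
Scan 184·75^i mod 229 for i = 0, 1, …:
  i=0: 184   i=1: 60   i=2: 149   i=3: 183
  i=4: 214   i=5: 20
Match at i=5, j=8: n = 5·16 + 8 = 88.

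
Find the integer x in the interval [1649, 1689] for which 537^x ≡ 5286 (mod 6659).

Compute 537^1649 mod 6659 = 4176, then multiply by 537 repeatedly:
  537^1649=4176  537^1650=5088  537^1651=2066  537^1652=4048  537^1653=2942
  537^1654=1671  537^1655=5021  537^1656=6041  537^1657=1084  537^1658=2775
  537^1659=5218  537^1660=5286
Found 5286 at exponent 1660.

1660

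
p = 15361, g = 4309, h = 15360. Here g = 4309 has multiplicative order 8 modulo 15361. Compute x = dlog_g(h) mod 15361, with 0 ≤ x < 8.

4

Successive powers of 4309 modulo 15361:
  4309^0=1  4309^1=4309  4309^2=11393  4309^3=14042  4309^4=15360
So 4309^4 ≡ 15360 (mod 15361), giving x = 4.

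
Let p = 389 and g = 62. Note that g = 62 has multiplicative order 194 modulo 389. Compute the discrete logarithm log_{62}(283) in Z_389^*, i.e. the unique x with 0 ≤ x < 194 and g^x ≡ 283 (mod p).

Baby-step giant-step with m = ceil(sqrt(194)) = 14.
Baby table (62^j mod 389 for j=0..13):
  0:1  1:62  2:343  3:260  4:171  5:99  6:303  7:114
  8:66  9:202  10:76  11:44  12:5  13:310
Giant step factor: 62^(-14) ≡ 252 (mod 389).
Scan 283·252^i mod 389 for i = 0, 1, …:
  i=0: 283   i=1: 129   i=2: 221   i=3: 65
  i=4: 42   i=5: 81   i=6: 184   i=7: 77
  i=8: 343
Match at i=8, j=2: x = 8·14 + 2 = 114.

114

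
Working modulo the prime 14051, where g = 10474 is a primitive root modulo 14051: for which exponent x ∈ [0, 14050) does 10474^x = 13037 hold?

2980

Baby-step giant-step with m = ceil(sqrt(14050)) = 119.
Baby table (10474^j mod 14051 for j=0..118):
  0:1  1:10474  2:8519  3:4156  4:13997  5:10495  6:3657  7:392
  8:2916  9:9361  10:13287  11:6934  12:11148  13:342  14:13154  15:4941
  16:2201  17:9634  18:6285  19:155  20:7605  21:13702  22:11885  23:5681
  24:10860  25:4795  26:4556  27:2348  28:3702  29:8039  30:6894  31:13718
  32:10857  33:1475  34:7101  35:3931  36:3864  37:4656  38:9974  39:12542
  40:2109  41:1494  42:9393  43:11231  44:12573  45:3630  46:12665  47:11770
  48:9557  49:694  50:4589  51:10766  52:3809  53:4677  54:5112  55:8778
  56:5079  57:360  58:4972  59:3722  60:6754  61:8662  62:12532  63:9777
  64:610  65:9986  66:11771  67:5980  68:9213  69:8745  70:10712  71:253
  72:8334  73:5504  74:11694  75:389  76:13647  77:11906  78:819  79:7096
  80:7765  81:3422  82:11978  83:10244  84:2220  85:11926  86:13585  87:8864
  88:6579  89:2342  90:11113  91:13129  92:10060  93:14042  94:4091  95:7635
  96:4749  97:486  98:3902  99:9240  100:10523  101:1858  102:57  103:6876
  104:7849  105:12076  106:10973  107:8073  108:11735  109:8293  110:11651  111:13690
  112:12656  113:1810  114:3141  115:5443  116:5075  117:617  118:13049
Giant step factor: 10474^(-119) ≡ 7533 (mod 14051).
Scan 13037·7533^i mod 14051 for i = 0, 1, …:
  i=0: 13037   i=1: 5282   i=2: 10925   i=3: 1318
  i=4: 8488   i=5: 8054   i=6: 12615   i=7: 1882
  i=8: 13698   i=9: 10541     …   i=24: 2997
  i=25: 10495
Match at i=25, j=5: x = 25·119 + 5 = 2980.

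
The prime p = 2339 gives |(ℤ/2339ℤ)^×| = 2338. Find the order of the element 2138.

334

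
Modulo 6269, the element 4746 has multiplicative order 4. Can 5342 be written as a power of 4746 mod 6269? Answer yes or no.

no

⟨4746⟩ has order 4; its elements mod 6269 are {1, 1523, 4746, 6268}.
5342 is not in this set.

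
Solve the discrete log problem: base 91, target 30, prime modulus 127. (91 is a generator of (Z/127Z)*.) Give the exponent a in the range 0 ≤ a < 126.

Baby-step giant-step with m = ceil(sqrt(126)) = 12.
Baby table (91^j mod 127 for j=0..11):
  0:1  1:91  2:26  3:80  4:41  5:48  6:50  7:105
  8:30  9:63  10:18  11:114
Giant step factor: 91^(-12) ≡ 73 (mod 127).
Scan 30·73^i mod 127 for i = 0, 1, …:
  i=0: 30
Match at i=0, j=8: a = 0·12 + 8 = 8.

8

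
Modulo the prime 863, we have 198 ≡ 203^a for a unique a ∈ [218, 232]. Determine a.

221

Compute 203^218 mod 863 = 690, then multiply by 203 repeatedly:
  203^218=690  203^219=264  203^220=86  203^221=198
Found 198 at exponent 221.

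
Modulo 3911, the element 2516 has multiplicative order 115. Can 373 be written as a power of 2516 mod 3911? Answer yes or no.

yes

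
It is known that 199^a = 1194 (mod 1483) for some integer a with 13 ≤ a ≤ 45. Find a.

25

Compute 199^13 mod 1483 = 1172, then multiply by 199 repeatedly:
  199^13=1172  199^14=397  199^15=404  199^16=314  199^17=200
  199^18=1242  199^19=980  199^20=747  199^21=353  199^22=546
  199^23=395  199^24=6  199^25=1194
Found 1194 at exponent 25.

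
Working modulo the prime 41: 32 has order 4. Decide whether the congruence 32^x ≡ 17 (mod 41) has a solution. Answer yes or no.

no

⟨32⟩ has order 4; its elements mod 41 are {1, 9, 32, 40}.
17 is not in this set.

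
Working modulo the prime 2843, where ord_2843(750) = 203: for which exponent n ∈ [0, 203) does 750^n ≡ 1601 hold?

Baby-step giant-step with m = ceil(sqrt(203)) = 15.
Baby table (750^j mod 2843 for j=0..14):
  0:1  1:750  2:2429  3:2230  4:816  5:755  6:493  7:160
  8:594  9:1992  10:1425  11:2625  12:1394  13:2119  14:13
Giant step factor: 750^(-15) ≡ 1106 (mod 2843).
Scan 1601·1106^i mod 2843 for i = 0, 1, …:
  i=0: 1601   i=1: 2360   i=2: 286   i=3: 743
  i=4: 131   i=5: 2736   i=6: 1064   i=7: 2625
Match at i=7, j=11: n = 7·15 + 11 = 116.

116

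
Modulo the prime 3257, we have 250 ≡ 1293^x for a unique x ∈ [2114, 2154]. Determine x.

2129

Compute 1293^2114 mod 3257 = 1141, then multiply by 1293 repeatedly:
  1293^2114=1141  1293^2115=3149  1293^2116=407  1293^2117=1874  1293^2118=3131
  1293^2119=3189  1293^2120=15  1293^2121=3110  1293^2122=2092  1293^2123=1646
  1293^2124=1457  1293^2125=1355  1293^2126=3006  1293^2127=1157  1293^2128=1038
  1293^2129=250
Found 250 at exponent 2129.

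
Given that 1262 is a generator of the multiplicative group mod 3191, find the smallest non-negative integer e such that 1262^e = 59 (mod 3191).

Baby-step giant-step with m = ceil(sqrt(3190)) = 57.
Baby table (1262^j mod 3191 for j=0..56):
  0:1  1:1262  2:335  3:1558  4:540  5:1797  6:2204  7:2087
  8:1219  9:316  10:3108  11:557  12:914  13:1517  14:3045  15:826
  16:2146  17:2284  18:935  19:2491  20:507  21:1634  22:722  23:1729
  24:2545  25:1644  26:578  27:1888  28:2170  29:662  30:2593  31:1591
  32:703  33:88  34:2562  35:761  36:3082  37:2846  38:1777  39:2492
  40:1769  41:1969  42:2280  43:2269  44:1151  45:657  46:2665  47:3107
  48:2486  49:579  50:3150  51:2505  52:2220  53:3133  54:197  55:2907
  56:2175
Giant step factor: 1262^(-57) ≡ 2807 (mod 3191).
Scan 59·2807^i mod 3191 for i = 0, 1, …:
  i=0: 59   i=1: 2872   i=2: 1238   i=3: 67
  i=4: 2991   i=5: 216   i=6: 22   i=7: 1125
  i=8: 1976   i=9: 674   i=10: 2846
Match at i=10, j=37: e = 10·57 + 37 = 607.

607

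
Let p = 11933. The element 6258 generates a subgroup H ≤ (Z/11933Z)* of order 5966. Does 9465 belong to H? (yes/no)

yes

9465 ∈ ⟨6258⟩ iff 9465^5966 ≡ 1 (mod 11933), since |⟨6258⟩| = 5966.
9465^5966 mod 11933 = 1.
Since 1 = 1, 9465 lies in the subgroup.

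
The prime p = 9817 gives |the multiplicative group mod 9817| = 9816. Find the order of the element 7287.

1636

The order of 7287 must divide p − 1 = 9816 = 2^3 · 3 · 409.
Divisors: 1, 2, 3, 4, 6, 8, 12, 24, 409, 818, 1227, 1636, 2454, 3272, 4908, 9816.
Check each in increasing order: 7287^1 ≡ 7287;  7287^2 ≡ 216;  7287^3 ≡ 3272;  7287^4 ≡ 7388;  7287^6 ≡ 5454;  7287^8 ≡ 24;  7287^12 ≡ 606;  7287^24 ≡ 4007;  7287^409 ≡ 7338;  7287^818 ≡ 9816;  7287^1227 ≡ 2479;  7287^1636 ≡ 1.
Smallest exponent giving 1 is 1636.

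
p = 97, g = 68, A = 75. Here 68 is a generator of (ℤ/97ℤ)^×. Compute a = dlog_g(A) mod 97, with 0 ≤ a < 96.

Baby-step giant-step with m = ceil(sqrt(96)) = 10.
Baby table (68^j mod 97 for j=0..9):
  0:1  1:68  2:65  3:55  4:54  5:83  6:18  7:60
  8:6  9:20
Giant step factor: 68^(-10) ≡ 49 (mod 97).
Scan 75·49^i mod 97 for i = 0, 1, …:
  i=0: 75   i=1: 86   i=2: 43   i=3: 70
  i=4: 35   i=5: 66   i=6: 33   i=7: 65
Match at i=7, j=2: a = 7·10 + 2 = 72.

72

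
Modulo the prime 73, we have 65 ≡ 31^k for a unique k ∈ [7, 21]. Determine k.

12

Compute 31^7 mod 73 = 59, then multiply by 31 repeatedly:
  31^7=59  31^8=4  31^9=51  31^10=48  31^11=28
  31^12=65
Found 65 at exponent 12.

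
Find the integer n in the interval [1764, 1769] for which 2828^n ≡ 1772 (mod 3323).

Compute 2828^1764 mod 3323 = 1237, then multiply by 2828 repeatedly:
  2828^1764=1237  2828^1765=2440  2828^1766=1772
Found 1772 at exponent 1766.

1766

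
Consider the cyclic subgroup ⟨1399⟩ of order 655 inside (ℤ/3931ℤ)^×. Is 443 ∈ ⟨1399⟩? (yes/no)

yes

443 ∈ ⟨1399⟩ iff 443^655 ≡ 1 (mod 3931), since |⟨1399⟩| = 655.
443^655 mod 3931 = 1.
Since 1 = 1, 443 lies in the subgroup.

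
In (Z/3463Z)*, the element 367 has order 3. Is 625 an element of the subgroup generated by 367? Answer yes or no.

no

⟨367⟩ has order 3; its elements mod 3463 are {1, 367, 3095}.
625 is not in this set.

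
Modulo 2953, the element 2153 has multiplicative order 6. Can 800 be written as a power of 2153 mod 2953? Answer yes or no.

yes

⟨2153⟩ has order 6; its elements mod 2953 are {1, 800, 801, 2152, 2153, 2952}.
800 is in this set.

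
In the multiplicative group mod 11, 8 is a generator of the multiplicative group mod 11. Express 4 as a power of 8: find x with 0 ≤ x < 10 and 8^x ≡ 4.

Successive powers of 8 modulo 11:
  8^0=1  8^1=8  8^2=9  8^3=6  8^4=4
So 8^4 ≡ 4 (mod 11), giving x = 4.

4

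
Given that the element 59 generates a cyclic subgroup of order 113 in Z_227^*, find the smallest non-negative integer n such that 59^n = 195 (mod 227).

44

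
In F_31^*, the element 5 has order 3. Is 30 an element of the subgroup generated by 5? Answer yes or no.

no

⟨5⟩ has order 3; its elements mod 31 are {1, 5, 25}.
30 is not in this set.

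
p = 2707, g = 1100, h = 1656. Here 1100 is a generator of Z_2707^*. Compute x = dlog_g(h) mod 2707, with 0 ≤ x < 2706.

178

Baby-step giant-step with m = ceil(sqrt(2706)) = 53.
Baby table (1100^j mod 2707 for j=0..52):
  0:1  1:1100  2:2678  3:584  4:841  5:2013  6:2681  7:1177
  8:754  9:1058  10:2497  11:1802  12:676  13:1882  14:2052  15:2269
  16:46  17:1874  18:1373  19:2501  20:788  21:560  22:1511  23:2
  24:2200  25:2649  26:1168  27:1682  28:1319  29:2655  30:2354  31:1508
  32:2116  33:2287  34:897  35:1352  36:1057  37:1397  38:1831  39:92
  40:1041  41:39  42:2295  43:1576  44:1120  45:315  46:4  47:1693
  48:2591  49:2336  50:657  51:2638  52:2603
Giant step factor: 1100^(-53) ≡ 2036 (mod 2707).
Scan 1656·2036^i mod 2707 for i = 0, 1, …:
  i=0: 1656   i=1: 1401   i=2: 1965   i=3: 2501
Match at i=3, j=19: x = 3·53 + 19 = 178.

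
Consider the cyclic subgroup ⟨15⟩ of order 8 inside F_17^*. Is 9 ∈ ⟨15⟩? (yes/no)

yes

9 ∈ ⟨15⟩ iff 9^8 ≡ 1 (mod 17), since |⟨15⟩| = 8.
9^8 mod 17 = 1.
Since 1 = 1, 9 lies in the subgroup.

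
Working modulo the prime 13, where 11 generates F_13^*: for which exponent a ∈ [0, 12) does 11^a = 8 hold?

Successive powers of 11 modulo 13:
  11^0=1  11^1=11  11^2=4  11^3=5  11^4=3  11^5=7
  11^6=12  11^7=2  11^8=9  11^9=8
So 11^9 ≡ 8 (mod 13), giving a = 9.

9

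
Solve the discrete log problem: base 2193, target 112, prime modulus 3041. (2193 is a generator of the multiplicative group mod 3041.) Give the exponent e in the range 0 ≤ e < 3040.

193

Baby-step giant-step with m = ceil(sqrt(3040)) = 56.
Baby table (2193^j mod 3041 for j=0..55):
  0:1  1:2193  2:1428  3:2415  4:1714  5:126  6:2628  7:509
  8:190  9:53  10:671  11:2700  12:273  13:2653  14:596  15:2439
  16:2649  17:947  18:2809  19:2112  20:173  21:2305  22:723  23:1178
  24:1545  25:511  26:1535  27:2909  28:2460  29:46  30:525  31:1827
  32:1614  33:2819  34:2755  35:2289  36:2127  37:2658  38:2438  39:456
  40:2560  41:394  42:398  43:47  44:2718  45:214  46:988  47:1492
  48:2881  49:1876  50:2636  51:2848  52:2491  53:1127  54:2219  55:667
Giant step factor: 2193^(-56) ≡ 2737 (mod 3041).
Scan 112·2737^i mod 3041 for i = 0, 1, …:
  i=0: 112   i=1: 2444   i=2: 2069   i=3: 511
Match at i=3, j=25: e = 3·56 + 25 = 193.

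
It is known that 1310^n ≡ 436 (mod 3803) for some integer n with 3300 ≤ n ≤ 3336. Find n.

3332

Compute 1310^3300 mod 3803 = 3165, then multiply by 1310 repeatedly:
  1310^3300=3165  1310^3301=880  1310^3302=491  1310^3303=503  1310^3304=1011
  1310^3305=966  1310^3306=2864  1310^3307=2082  1310^3308=669  1310^3309=1700
  1310^3310=2245  1310^3311=1231  1310^3312=138  1310^3313=2039  1310^3314=1384
  1310^3315=2812  1310^3316=2416  1310^3317=864  1310^3318=2349  1310^3319=563
  1310^3320=3551  1310^3321=741  1310^3322=945  1310^3323=1975  1310^3324=1210
  1310^3325=3052  1310^3326=1167  1310^3327=3767  1310^3328=2279  1310^3329=135
  1310^3330=1912  1310^3331=2346  1310^3332=436
Found 436 at exponent 3332.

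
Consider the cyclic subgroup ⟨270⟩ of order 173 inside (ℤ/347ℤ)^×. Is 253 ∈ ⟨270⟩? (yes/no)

no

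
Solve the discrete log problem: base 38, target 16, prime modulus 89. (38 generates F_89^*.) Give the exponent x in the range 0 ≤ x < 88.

Baby-step giant-step with m = ceil(sqrt(88)) = 10.
Baby table (38^j mod 89 for j=0..9):
  0:1  1:38  2:20  3:48  4:44  5:70  6:79  7:65
  8:67  9:54
Giant step factor: 38^(-10) ≡ 18 (mod 89).
Scan 16·18^i mod 89 for i = 0, 1, …:
  i=0: 16   i=1: 21   i=2: 22   i=3: 40
  i=4: 8   i=5: 55   i=6: 11   i=7: 20
Match at i=7, j=2: x = 7·10 + 2 = 72.

72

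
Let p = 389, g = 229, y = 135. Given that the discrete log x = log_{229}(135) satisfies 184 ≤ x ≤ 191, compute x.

191

Compute 229^184 mod 389 = 365, then multiply by 229 repeatedly:
  229^184=365  229^185=339  229^186=220  229^187=199  229^188=58
  229^189=56  229^190=376  229^191=135
Found 135 at exponent 191.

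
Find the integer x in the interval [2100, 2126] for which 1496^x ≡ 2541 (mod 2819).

Compute 1496^2100 mod 2819 = 711, then multiply by 1496 repeatedly:
  1496^2100=711  1496^2101=893  1496^2102=2541
Found 2541 at exponent 2102.

2102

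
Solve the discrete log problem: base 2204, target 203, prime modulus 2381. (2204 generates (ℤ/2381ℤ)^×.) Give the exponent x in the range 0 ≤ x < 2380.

Baby-step giant-step with m = ceil(sqrt(2380)) = 49.
Baby table (2204^j mod 2381 for j=0..48):
  0:1  1:2204  2:376  3:116  4:897  5:758  6:1551  7:1669
  8:2212  9:1341  10:743  11:1825  12:791  13:472  14:2172  15:1278
  16:2370  17:1947  18:626  19:1105  20:2038  21:1186  22:1987  23:689
  24:1859  25:1916  26:1351  27:1354  28:823  29:1951  30:2299  31:228
  32:121  33:12  34:257  35:2131  36:1392  37:1240  38:1953  39:1945
  40:980  41:353  42:1806  43:1773  44:471  45:2349  46:902  47:2254
  48:1050
Giant step factor: 2204^(-49) ≡ 956 (mod 2381).
Scan 203·956^i mod 2381 for i = 0, 1, …:
  i=0: 203   i=1: 1207   i=2: 1488   i=3: 1071
  i=4: 46   i=5: 1118   i=6: 2120   i=7: 489
  i=8: 808   i=9: 1004     …   i=19: 1683
  i=20: 1773
Match at i=20, j=43: x = 20·49 + 43 = 1023.

1023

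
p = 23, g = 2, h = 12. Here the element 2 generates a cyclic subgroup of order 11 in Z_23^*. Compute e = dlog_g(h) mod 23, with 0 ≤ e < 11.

Successive powers of 2 modulo 23:
  2^0=1  2^1=2  2^2=4  2^3=8  2^4=16  2^5=9
  2^6=18  2^7=13  2^8=3  2^9=6  2^10=12
So 2^10 ≡ 12 (mod 23), giving e = 10.

10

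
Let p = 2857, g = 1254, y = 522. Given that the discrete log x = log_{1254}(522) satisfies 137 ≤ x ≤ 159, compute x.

Compute 1254^137 mod 2857 = 1707, then multiply by 1254 repeatedly:
  1254^137=1707  1254^138=685  1254^139=1890  1254^140=1607  1254^141=993
  1254^142=2427  1254^143=753  1254^144=1452  1254^145=899  1254^146=1688
  1254^147=2572  1254^148=2592  1254^149=1959  1254^150=2423  1254^151=1451
  1254^152=2502  1254^153=522
Found 522 at exponent 153.

153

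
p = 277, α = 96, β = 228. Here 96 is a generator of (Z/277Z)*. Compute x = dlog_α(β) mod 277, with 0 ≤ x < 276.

Baby-step giant-step with m = ceil(sqrt(276)) = 17.
Baby table (96^j mod 277 for j=0..16):
  0:1  1:96  2:75  3:275  4:85  5:127  6:4  7:107
  8:23  9:269  10:63  11:231  12:16  13:151  14:92  15:245
  16:252
Giant step factor: 96^(-17) ≡ 140 (mod 277).
Scan 228·140^i mod 277 for i = 0, 1, …:
  i=0: 228   i=1: 65   i=2: 236   i=3: 77
  i=4: 254   i=5: 104   i=6: 156   i=7: 234
  i=8: 74   i=9: 111   i=10: 28   i=11: 42
  i=12: 63
Match at i=12, j=10: x = 12·17 + 10 = 214.

214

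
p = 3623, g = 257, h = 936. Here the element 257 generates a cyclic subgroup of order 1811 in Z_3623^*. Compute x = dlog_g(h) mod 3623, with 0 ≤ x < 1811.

1371

Baby-step giant-step with m = ceil(sqrt(1811)) = 43.
Baby table (257^j mod 3623 for j=0..42):
  0:1  1:257  2:835  3:838  4:1609  5:491  6:3005  7:586
  8:2059  9:205  10:1963  11:894  12:1509  13:152  14:2834  15:115
  16:571  17:1827  18:2172  19:262  20:2120  21:1390  22:2176  23:1290
  24:1837  25:1119  26:1366  27:3254  28:2988  29:3463  30:2356  31:451
  32:3594  33:3416  34:1146  35:1059  36:438  37:253  38:3430  39:1121
  40:1880  41:1301  42:1041
Giant step factor: 257^(-43) ≡ 622 (mod 3623).
Scan 936·622^i mod 3623 for i = 0, 1, …:
  i=0: 936   i=1: 2512   i=2: 951   i=3: 973
  i=4: 165   i=5: 1186   i=6: 2223   i=7: 2343
  i=8: 900   i=9: 1858     …   i=30: 355
  i=31: 3430
Match at i=31, j=38: x = 31·43 + 38 = 1371.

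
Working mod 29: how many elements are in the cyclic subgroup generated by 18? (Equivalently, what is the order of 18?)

The order of 18 must divide p − 1 = 28 = 2^2 · 7.
Divisors: 1, 2, 4, 7, 14, 28.
Check each in increasing order: 18^1 ≡ 18;  18^2 ≡ 5;  18^4 ≡ 25;  18^7 ≡ 17;  18^14 ≡ 28;  18^28 ≡ 1.
Smallest exponent giving 1 is 28.

28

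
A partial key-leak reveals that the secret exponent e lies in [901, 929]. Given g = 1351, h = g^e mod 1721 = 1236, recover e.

926

Compute 1351^901 mod 1721 = 730, then multiply by 1351 repeatedly:
  1351^901=730  1351^902=97  1351^903=251  1351^904=64  1351^905=414
  1351^906=1710  1351^907=628  1351^908=1696  1351^909=645  1351^910=569
  1351^911=1153  1351^912=198  1351^913=743  1351^914=450  1351^915=437
  1351^916=84  1351^917=1619  1351^918=1599  1351^919=394  1351^920=505
  1351^921=739  1351^922=209  1351^923=115  1351^924=475  1351^925=1513
  1351^926=1236
Found 1236 at exponent 926.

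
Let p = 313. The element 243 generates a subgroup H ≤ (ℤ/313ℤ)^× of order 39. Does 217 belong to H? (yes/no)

no

217 ∈ ⟨243⟩ iff 217^39 ≡ 1 (mod 313), since |⟨243⟩| = 39.
217^39 mod 313 = 288.
Since 288 ≠ 1, 217 does not lie in the subgroup.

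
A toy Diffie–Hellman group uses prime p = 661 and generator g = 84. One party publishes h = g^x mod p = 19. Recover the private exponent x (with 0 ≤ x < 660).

207

Baby-step giant-step with m = ceil(sqrt(660)) = 26.
Baby table (84^j mod 661 for j=0..25):
  0:1  1:84  2:446  3:448  4:616  5:186  6:421  7:331
  8:42  9:223  10:224  11:308  12:93  13:541  14:496  15:21
  16:442  17:112  18:154  19:377  20:601  21:248  22:341  23:221
  24:56  25:77
Giant step factor: 84^(-26) ≡ 526 (mod 661).
Scan 19·526^i mod 661 for i = 0, 1, …:
  i=0: 19   i=1: 79   i=2: 572   i=3: 117
  i=4: 69   i=5: 600   i=6: 303   i=7: 77
Match at i=7, j=25: x = 7·26 + 25 = 207.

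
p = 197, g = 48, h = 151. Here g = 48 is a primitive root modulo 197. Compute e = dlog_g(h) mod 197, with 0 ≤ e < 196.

87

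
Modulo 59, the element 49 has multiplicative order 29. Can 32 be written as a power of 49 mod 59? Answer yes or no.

32 ∈ ⟨49⟩ iff 32^29 ≡ 1 (mod 59), since |⟨49⟩| = 29.
32^29 mod 59 = 58.
Since 58 ≠ 1, 32 does not lie in the subgroup.

no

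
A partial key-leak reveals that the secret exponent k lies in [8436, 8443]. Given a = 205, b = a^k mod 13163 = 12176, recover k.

Compute 205^8436 mod 13163 = 10884, then multiply by 205 repeatedly:
  205^8436=10884  205^8437=6673  205^8438=12176
Found 12176 at exponent 8438.

8438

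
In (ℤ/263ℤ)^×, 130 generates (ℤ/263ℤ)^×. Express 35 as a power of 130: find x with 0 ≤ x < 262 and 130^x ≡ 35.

224

Baby-step giant-step with m = ceil(sqrt(262)) = 17.
Baby table (130^j mod 263 for j=0..16):
  0:1  1:130  2:68  3:161  4:153  5:165  6:147  7:174
  8:2  9:260  10:136  11:59  12:43  13:67  14:31  15:85
  16:4
Giant step factor: 130^(-17) ≡ 219 (mod 263).
Scan 35·219^i mod 263 for i = 0, 1, …:
  i=0: 35   i=1: 38   i=2: 169   i=3: 191
  i=4: 12   i=5: 261   i=6: 88   i=7: 73
  i=8: 207   i=9: 97   i=10: 203   i=11: 10
  i=12: 86   i=13: 161
Match at i=13, j=3: x = 13·17 + 3 = 224.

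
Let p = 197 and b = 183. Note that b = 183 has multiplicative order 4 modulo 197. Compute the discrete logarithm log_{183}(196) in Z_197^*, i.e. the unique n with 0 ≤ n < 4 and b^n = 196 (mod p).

Successive powers of 183 modulo 197:
  183^0=1  183^1=183  183^2=196
So 183^2 ≡ 196 (mod 197), giving n = 2.

2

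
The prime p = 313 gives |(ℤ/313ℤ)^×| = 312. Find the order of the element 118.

104

The order of 118 must divide p − 1 = 312 = 2^3 · 3 · 13.
Divisors: 1, 2, 3, 4, 6, 8, 12, 13, 24, 26, 39, 52, 78, 104, 156, 312.
Check each in increasing order: 118^1 ≡ 118;  118^2 ≡ 152;  118^3 ≡ 95;  118^4 ≡ 255;  118^6 ≡ 261;  118^8 ≡ 234;  118^12 ≡ 200;  118^13 ≡ 125;  118^24 ≡ 249;  118^26 ≡ 288;  118^39 ≡ 5;  118^52 ≡ 312;  118^78 ≡ 25;  118^104 ≡ 1.
Smallest exponent giving 1 is 104.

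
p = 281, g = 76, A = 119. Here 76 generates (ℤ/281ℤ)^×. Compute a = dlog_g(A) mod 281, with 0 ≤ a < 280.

212

Baby-step giant-step with m = ceil(sqrt(280)) = 17.
Baby table (76^j mod 281 for j=0..16):
  0:1  1:76  2:156  3:54  4:170  5:275  6:106  7:188
  8:238  9:104  10:36  11:207  12:277  13:258  14:219  15:65
  16:163
Giant step factor: 76^(-17) ≡ 82 (mod 281).
Scan 119·82^i mod 281 for i = 0, 1, …:
  i=0: 119   i=1: 204   i=2: 149   i=3: 135
  i=4: 111   i=5: 110   i=6: 28   i=7: 48
  i=8: 2   i=9: 164   i=10: 241   i=11: 92
  i=12: 238
Match at i=12, j=8: a = 12·17 + 8 = 212.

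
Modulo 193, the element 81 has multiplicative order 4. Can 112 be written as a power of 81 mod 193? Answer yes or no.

yes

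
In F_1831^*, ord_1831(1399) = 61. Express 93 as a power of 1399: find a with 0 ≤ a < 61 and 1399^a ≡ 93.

25

Successive powers of 1399 modulo 1831:
  1399^0=1  1399^1=1399  1399^2=1693  1399^3=1024  1399^4=734  1399^5=1506
  1399^6=1244  1399^7=906  1399^8=442  1399^9=1311  1399^10=1258  1399^11=351
  1399^12=341  1399^13=999  1399^14=548  1399^15=1294  1399^16=1278  1399^17=866
  1399^18=1243  1399^19=1338  1399^20=580  1399^21=287  1399^22=524  1399^23=676
  1399^24=928  1399^25=93
So 1399^25 ≡ 93 (mod 1831), giving a = 25.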